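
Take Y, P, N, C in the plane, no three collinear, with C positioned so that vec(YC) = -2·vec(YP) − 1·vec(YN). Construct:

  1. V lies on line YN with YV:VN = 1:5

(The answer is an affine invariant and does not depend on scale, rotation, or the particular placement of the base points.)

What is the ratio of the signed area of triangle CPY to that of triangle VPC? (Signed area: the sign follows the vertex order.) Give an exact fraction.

[CPY]:[VPC] = -2/3

Work in coordinates with Y = (0, 0), P = (1, 0), N = (0, 1), C = (-2, -1).
1. V lies on line YN with YV:VN = 1:5 ⇒ V = (0, 1/6)
2·[CPY] = 1, 2·[VPC] = -3/2
[CPY]:[VPC] = 1:-3/2 = -2/3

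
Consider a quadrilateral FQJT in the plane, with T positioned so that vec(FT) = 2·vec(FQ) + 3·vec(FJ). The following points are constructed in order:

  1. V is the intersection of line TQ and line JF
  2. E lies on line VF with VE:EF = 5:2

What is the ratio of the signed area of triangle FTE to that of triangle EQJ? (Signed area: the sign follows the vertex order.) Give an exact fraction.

Assign F = (0, 0), Q = (1, 0), J = (0, 1), T = (2, 3) — the answer is frame-independent, so this choice is without loss of generality.
1. V is the intersection of line TQ and line JF ⇒ V = (0, -3)
2. E lies on line VF with VE:EF = 5:2 ⇒ E = (0, -6/7)
2·[FTE] = -12/7, 2·[EQJ] = 13/7
[FTE]:[EQJ] = -12/7:13/7 = -12/13

[FTE]:[EQJ] = -12/13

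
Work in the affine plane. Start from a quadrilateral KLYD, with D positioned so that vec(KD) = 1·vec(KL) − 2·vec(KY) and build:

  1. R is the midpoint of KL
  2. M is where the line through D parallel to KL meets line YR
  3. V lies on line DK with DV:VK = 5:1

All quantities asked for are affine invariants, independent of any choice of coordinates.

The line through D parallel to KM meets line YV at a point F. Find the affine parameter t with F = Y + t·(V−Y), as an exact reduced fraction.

t = 3/2

Choose coordinates K = (0, 0), L = (1, 0), Y = (0, 1), D = (1, -2).
1. R is the midpoint of KL ⇒ R = (1/2, 0)
2. M is where the line through D parallel to KL meets line YR ⇒ M = (3/2, -2)
3. V lies on line DK with DV:VK = 5:1 ⇒ V = (1/6, -1/3)
through D parallel to KM: direction (3/2, -2); meets YV at F = (1/4, -1)
F = Y + t·(V−Y) with t = 3/2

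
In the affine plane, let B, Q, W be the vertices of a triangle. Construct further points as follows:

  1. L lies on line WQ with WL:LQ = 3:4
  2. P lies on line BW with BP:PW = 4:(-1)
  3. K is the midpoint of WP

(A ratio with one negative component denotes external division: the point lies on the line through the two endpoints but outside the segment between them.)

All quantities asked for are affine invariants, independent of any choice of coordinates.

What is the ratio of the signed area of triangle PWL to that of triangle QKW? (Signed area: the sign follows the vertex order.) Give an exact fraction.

Work in coordinates with B = (0, 0), Q = (1, 0), W = (0, 1).
1. L lies on line WQ with WL:LQ = 3:4 ⇒ L = (3/7, 4/7)
2. P lies on line BW with BP:PW = 4:(-1) ⇒ P = (0, 4/3)
3. K is the midpoint of WP ⇒ K = (0, 7/6)
2·[PWL] = 1/7, 2·[QKW] = 1/6
[PWL]:[QKW] = 1/7:1/6 = 6/7

[PWL]:[QKW] = 6/7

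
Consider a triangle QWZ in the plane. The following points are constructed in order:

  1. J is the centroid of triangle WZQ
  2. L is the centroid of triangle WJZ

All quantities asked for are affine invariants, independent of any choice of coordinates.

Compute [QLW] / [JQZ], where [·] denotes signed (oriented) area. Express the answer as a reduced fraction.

[QLW]:[JQZ] = 4/3

Work in coordinates with Q = (0, 0), W = (1, 0), Z = (0, 1).
1. J is the centroid of triangle WZQ ⇒ J = (1/3, 1/3)
2. L is the centroid of triangle WJZ ⇒ L = (4/9, 4/9)
2·[QLW] = -4/9, 2·[JQZ] = -1/3
[QLW]:[JQZ] = -4/9:-1/3 = 4/3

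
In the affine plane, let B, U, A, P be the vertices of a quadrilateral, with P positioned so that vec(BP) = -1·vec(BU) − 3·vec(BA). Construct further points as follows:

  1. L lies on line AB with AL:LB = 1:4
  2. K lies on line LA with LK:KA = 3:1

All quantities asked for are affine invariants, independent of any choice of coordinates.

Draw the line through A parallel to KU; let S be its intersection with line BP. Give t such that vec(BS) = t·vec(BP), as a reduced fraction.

Work in coordinates with B = (0, 0), U = (1, 0), A = (0, 1), P = (-1, -3).
1. L lies on line AB with AL:LB = 1:4 ⇒ L = (0, 4/5)
2. K lies on line LA with LK:KA = 3:1 ⇒ K = (0, 19/20)
through A parallel to KU: direction (1, -19/20); meets BP at S = (20/79, 60/79)
S = B + t·(P−B) with t = -20/79

t = -20/79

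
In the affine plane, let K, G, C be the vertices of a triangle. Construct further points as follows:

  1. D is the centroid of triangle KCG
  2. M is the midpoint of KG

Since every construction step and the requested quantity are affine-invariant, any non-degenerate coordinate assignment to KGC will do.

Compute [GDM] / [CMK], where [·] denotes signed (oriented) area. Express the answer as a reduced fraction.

Work in coordinates with K = (0, 0), G = (1, 0), C = (0, 1).
1. D is the centroid of triangle KCG ⇒ D = (1/3, 1/3)
2. M is the midpoint of KG ⇒ M = (1/2, 0)
2·[GDM] = 1/6, 2·[CMK] = -1/2
[GDM]:[CMK] = 1/6:-1/2 = -1/3

[GDM]:[CMK] = -1/3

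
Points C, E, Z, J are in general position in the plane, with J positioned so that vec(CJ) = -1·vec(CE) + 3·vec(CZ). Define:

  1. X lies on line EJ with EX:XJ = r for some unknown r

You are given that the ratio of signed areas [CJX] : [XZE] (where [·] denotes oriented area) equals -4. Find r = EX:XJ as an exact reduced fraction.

r = 3/4

Assign C = (0, 0), E = (1, 0), Z = (0, 1), J = (-1, 3) — the answer is frame-independent, so this choice is without loss of generality.
1. With EX:XJ = r, write λ = r/(r+1) so X = E + λ·(J−E); X is affine-linear in λ
Every point depending on X is an affine combination of X and λ-independent points, so each such coordinate is linear in λ; the λ² term in each signed area is a multiple of (J−E)×(J−E) = 0, so 2·[CJX] and 2·[XZE] are each linear in λ. Evaluating at λ=0 and λ=1:
  2·[CJX] = 3·λ − 3,   2·[XZE] = λ
So [CJX]:[XZE] = (3·λ − 3) / (λ). Setting this equal to -4:
  3·λ − 3 = -4·(λ)  ⇒  λ = 3/7
Then r = λ/(1−λ) = (3/7)/(4/7) = 3/4. Check: with r = 3/4, X = (1/7, 9/7) and [CJX]:[XZE] = -4 as required.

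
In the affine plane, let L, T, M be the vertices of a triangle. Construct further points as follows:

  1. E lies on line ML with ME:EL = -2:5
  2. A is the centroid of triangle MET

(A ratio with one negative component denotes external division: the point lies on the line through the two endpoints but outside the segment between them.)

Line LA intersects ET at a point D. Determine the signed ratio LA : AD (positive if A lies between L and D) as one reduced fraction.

LA:AD = 13/2

Choose coordinates L = (0, 0), T = (1, 0), M = (0, 1).
1. E lies on line ML with ME:EL = -2:5 ⇒ E = (0, 5/3)
2. A is the centroid of triangle MET ⇒ A = (1/3, 8/9)
line LA meets ET at D = (5/13, 40/39)
A = L + t·(D−L) with t = 13/15, so LA:AD = 13/15:2/15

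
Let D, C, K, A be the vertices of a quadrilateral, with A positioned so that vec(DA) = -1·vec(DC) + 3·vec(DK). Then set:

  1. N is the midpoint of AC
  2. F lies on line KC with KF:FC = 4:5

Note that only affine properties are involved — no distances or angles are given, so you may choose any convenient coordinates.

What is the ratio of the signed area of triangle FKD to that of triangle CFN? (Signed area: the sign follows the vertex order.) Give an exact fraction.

[FKD]:[CFN] = -8/5

Work in coordinates with D = (0, 0), C = (1, 0), K = (0, 1), A = (-1, 3).
1. N is the midpoint of AC ⇒ N = (0, 3/2)
2. F lies on line KC with KF:FC = 4:5 ⇒ F = (4/9, 5/9)
2·[FKD] = 4/9, 2·[CFN] = -5/18
[FKD]:[CFN] = 4/9:-5/18 = -8/5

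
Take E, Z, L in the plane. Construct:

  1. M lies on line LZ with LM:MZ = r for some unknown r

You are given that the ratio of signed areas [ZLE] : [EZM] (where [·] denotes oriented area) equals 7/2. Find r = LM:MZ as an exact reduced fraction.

Work in coordinates with E = (0, 0), Z = (1, 0), L = (0, 1).
1. With LM:MZ = r, write λ = r/(r+1) so M = L + λ·(Z−L); M is affine-linear in λ
Every point depending on M is an affine combination of M and λ-independent points, so each such coordinate is linear in λ; the λ² term in each signed area is a multiple of (Z−L)×(Z−L) = 0, so 2·[ZLE] and 2·[EZM] are each linear in λ. Evaluating at λ=0 and λ=1:
  2·[ZLE] = 1,   2·[EZM] = −λ + 1
So [ZLE]:[EZM] = (1) / (−λ + 1). Setting this equal to 7/2:
  1 = 7/2·(−λ + 1)  ⇒  λ = 5/7
Then r = λ/(1−λ) = (5/7)/(2/7) = 5/2. Check: with r = 5/2, M = (5/7, 2/7) and [ZLE]:[EZM] = 7/2 as required.

r = 5/2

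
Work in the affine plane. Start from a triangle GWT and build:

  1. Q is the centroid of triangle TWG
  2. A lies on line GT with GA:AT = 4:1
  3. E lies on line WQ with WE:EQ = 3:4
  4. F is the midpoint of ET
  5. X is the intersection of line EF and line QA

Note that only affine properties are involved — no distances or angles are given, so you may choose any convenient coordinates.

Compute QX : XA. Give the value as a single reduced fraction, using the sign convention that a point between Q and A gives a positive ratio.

QX:XA = -4/3

Set G = (0, 0), W = (1, 0), T = (0, 1); any affine frame gives the same invariant.
1. Q is the centroid of triangle TWG ⇒ Q = (1/3, 1/3)
2. A lies on line GT with GA:AT = 4:1 ⇒ A = (0, 4/5)
3. E lies on line WQ with WE:EQ = 3:4 ⇒ E = (5/7, 1/7)
4. F is the midpoint of ET ⇒ F = (5/14, 4/7)
5. X is the intersection of line EF and line QA ⇒ X = (-1, 11/5)
X = Q + t·(A−Q) with t = 4, so QX:XA = t:(1−t) = 4:-3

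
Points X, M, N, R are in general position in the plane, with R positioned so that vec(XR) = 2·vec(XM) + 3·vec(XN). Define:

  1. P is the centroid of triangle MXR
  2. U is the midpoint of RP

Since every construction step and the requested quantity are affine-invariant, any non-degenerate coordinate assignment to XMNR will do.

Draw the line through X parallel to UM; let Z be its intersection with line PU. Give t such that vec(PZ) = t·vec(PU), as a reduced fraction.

Set X = (0, 0), M = (1, 0), N = (0, 1), R = (2, 3); any affine frame gives the same invariant.
1. P is the centroid of triangle MXR ⇒ P = (1, 1)
2. U is the midpoint of RP ⇒ U = (3/2, 2)
through X parallel to UM: direction (-1/2, -2); meets PU at Z = (-1/2, -2)
Z = P + t·(U−P) with t = -3

t = -3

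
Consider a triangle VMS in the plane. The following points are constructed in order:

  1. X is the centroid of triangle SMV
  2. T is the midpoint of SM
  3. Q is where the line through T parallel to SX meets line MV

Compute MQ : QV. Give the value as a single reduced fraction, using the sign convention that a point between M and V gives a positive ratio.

Choose coordinates V = (0, 0), M = (1, 0), S = (0, 1).
1. X is the centroid of triangle SMV ⇒ X = (1/3, 1/3)
2. T is the midpoint of SM ⇒ T = (1/2, 1/2)
3. Q is where the line through T parallel to SX meets line MV ⇒ Q = (3/4, 0)
Q = M + t·(V−M) with t = 1/4, so MQ:QV = t:(1−t) = 1/4:3/4

MQ:QV = 1/3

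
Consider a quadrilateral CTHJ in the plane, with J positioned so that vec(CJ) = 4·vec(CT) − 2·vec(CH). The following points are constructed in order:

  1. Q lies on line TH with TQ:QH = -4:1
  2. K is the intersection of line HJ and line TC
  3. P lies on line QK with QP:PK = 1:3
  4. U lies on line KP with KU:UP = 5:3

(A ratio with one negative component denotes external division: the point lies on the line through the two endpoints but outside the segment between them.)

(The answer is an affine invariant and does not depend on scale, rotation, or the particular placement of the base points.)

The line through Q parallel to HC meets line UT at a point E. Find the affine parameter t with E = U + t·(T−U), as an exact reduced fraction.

Choose coordinates C = (0, 0), T = (1, 0), H = (0, 1), J = (4, -2).
1. Q lies on line TH with TQ:QH = -4:1 ⇒ Q = (-1/3, 4/3)
2. K is the intersection of line HJ and line TC ⇒ K = (4/3, 0)
3. P lies on line QK with QP:PK = 1:3 ⇒ P = (1/12, 1)
4. U lies on line KP with KU:UP = 5:3 ⇒ U = (53/96, 5/8)
through Q parallel to HC: direction (0, -1); meets UT at E = (-1/3, 80/43)
E = U + t·(T−U) with t = -85/43

t = -85/43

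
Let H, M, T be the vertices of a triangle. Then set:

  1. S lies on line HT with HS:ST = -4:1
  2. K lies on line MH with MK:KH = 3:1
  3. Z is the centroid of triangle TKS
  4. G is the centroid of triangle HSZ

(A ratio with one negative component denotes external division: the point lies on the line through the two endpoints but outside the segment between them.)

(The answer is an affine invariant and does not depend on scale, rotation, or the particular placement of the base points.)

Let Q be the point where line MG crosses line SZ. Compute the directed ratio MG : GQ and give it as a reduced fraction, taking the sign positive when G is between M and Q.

MG:GQ = -13

Choose coordinates H = (0, 0), M = (1, 0), T = (0, 1).
1. S lies on line HT with HS:ST = -4:1 ⇒ S = (0, 4/3)
2. K lies on line MH with MK:KH = 3:1 ⇒ K = (1/4, 0)
3. Z is the centroid of triangle TKS ⇒ Z = (1/12, 7/9)
4. G is the centroid of triangle HSZ ⇒ G = (1/36, 19/27)
line MG meets SZ at Q = (4/39, 76/117)
G = M + t·(Q−M) with t = 13/12, so MG:GQ = 13/12:-1/12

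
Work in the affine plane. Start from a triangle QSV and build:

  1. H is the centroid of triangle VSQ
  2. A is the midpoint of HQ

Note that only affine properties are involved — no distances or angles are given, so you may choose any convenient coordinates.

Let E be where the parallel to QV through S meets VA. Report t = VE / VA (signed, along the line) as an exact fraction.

t = 6

Assign Q = (0, 0), S = (1, 0), V = (0, 1) — the answer is frame-independent, so this choice is without loss of generality.
1. H is the centroid of triangle VSQ ⇒ H = (1/3, 1/3)
2. A is the midpoint of HQ ⇒ A = (1/6, 1/6)
through S parallel to QV: direction (0, 1); meets VA at E = (1, -4)
E = V + t·(A−V) with t = 6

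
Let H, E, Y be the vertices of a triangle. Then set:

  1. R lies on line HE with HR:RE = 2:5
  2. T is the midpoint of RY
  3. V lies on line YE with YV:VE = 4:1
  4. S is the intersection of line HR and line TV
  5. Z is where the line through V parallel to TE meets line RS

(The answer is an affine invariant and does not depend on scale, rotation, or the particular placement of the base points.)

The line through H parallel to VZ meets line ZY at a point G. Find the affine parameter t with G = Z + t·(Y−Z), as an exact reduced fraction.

Work in coordinates with H = (0, 0), E = (1, 0), Y = (0, 1).
1. R lies on line HE with HR:RE = 2:5 ⇒ R = (2/7, 0)
2. T is the midpoint of RY ⇒ T = (1/7, 1/2)
3. V lies on line YE with YV:VE = 4:1 ⇒ V = (4/5, 1/5)
4. S is the intersection of line HR and line TV ⇒ S = (26/21, 0)
5. Z is where the line through V parallel to TE meets line RS ⇒ Z = (8/7, 0)
through H parallel to VZ: direction (12/35, -1/5); meets ZY at G = (24/7, -2)
G = Z + t·(Y−Z) with t = -2

t = -2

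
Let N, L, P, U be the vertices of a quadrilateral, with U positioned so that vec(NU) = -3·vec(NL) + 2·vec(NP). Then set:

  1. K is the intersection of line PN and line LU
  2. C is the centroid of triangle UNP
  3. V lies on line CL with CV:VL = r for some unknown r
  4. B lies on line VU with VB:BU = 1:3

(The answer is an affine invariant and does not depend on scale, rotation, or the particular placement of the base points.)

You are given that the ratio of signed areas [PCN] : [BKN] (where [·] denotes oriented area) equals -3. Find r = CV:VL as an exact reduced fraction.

Set N = (0, 0), L = (1, 0), P = (0, 1), U = (-3, 2); any affine frame gives the same invariant.
1. K is the intersection of line PN and line LU ⇒ K = (0, 1/2)
2. C is the centroid of triangle UNP ⇒ C = (-1, 1)
3. With CV:VL = r, write λ = r/(r+1) so V = C + λ·(L−C); V is affine-linear in λ
4. B lies on line VU with VB:BU = 1:3 ⇒ B is an affine combination of earlier points and hence also affine-linear in λ
Every point depending on V is an affine combination of V and λ-independent points, so each such coordinate is linear in λ; the λ² term in each signed area is a multiple of (L−C)×(L−C) = 0, so 2·[PCN] and 2·[BKN] are each linear in λ. Evaluating at λ=0 and λ=1:
  2·[PCN] = 1,   2·[BKN] = 3/4·λ − 3/4
So [PCN]:[BKN] = (1) / (3/4·λ − 3/4). Setting this equal to -3:
  1 = -3·(3/4·λ − 3/4)  ⇒  λ = 5/9
Then r = λ/(1−λ) = (5/9)/(4/9) = 5/4. Check: with r = 5/4, V = (1/9, 4/9) and [PCN]:[BKN] = -3 as required.

r = 5/4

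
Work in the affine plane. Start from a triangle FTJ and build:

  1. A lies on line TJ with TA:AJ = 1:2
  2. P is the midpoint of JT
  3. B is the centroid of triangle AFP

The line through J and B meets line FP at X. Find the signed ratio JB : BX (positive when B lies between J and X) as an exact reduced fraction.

Set F = (0, 0), T = (1, 0), J = (0, 1); any affine frame gives the same invariant.
1. A lies on line TJ with TA:AJ = 1:2 ⇒ A = (2/3, 1/3)
2. P is the midpoint of JT ⇒ P = (1/2, 1/2)
3. B is the centroid of triangle AFP ⇒ B = (7/18, 5/18)
line JB meets FP at X = (7/20, 7/20)
B = J + t·(X−J) with t = 10/9, so JB:BX = 10/9:-1/9

JB:BX = -10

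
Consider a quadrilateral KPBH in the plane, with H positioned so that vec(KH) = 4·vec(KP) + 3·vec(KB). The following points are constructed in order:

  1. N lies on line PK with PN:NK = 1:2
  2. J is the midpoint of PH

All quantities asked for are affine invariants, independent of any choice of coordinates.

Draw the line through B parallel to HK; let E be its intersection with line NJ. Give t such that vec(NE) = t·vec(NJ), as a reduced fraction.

Assign K = (0, 0), P = (1, 0), B = (0, 1), H = (4, 3) — the answer is frame-independent, so this choice is without loss of generality.
1. N lies on line PK with PN:NK = 1:2 ⇒ N = (2/3, 0)
2. J is the midpoint of PH ⇒ J = (5/2, 3/2)
through B parallel to HK: direction (-4, -3); meets NJ at E = (68/3, 18)
E = N + t·(J−N) with t = 12

t = 12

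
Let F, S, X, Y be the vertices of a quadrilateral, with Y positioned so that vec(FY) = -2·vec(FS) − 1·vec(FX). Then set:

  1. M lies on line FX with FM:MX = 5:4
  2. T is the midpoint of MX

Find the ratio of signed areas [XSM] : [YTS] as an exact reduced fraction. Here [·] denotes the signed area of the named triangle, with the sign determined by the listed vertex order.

Work in coordinates with F = (0, 0), S = (1, 0), X = (0, 1), Y = (-2, -1).
1. M lies on line FX with FM:MX = 5:4 ⇒ M = (0, 5/9)
2. T is the midpoint of MX ⇒ T = (0, 7/9)
2·[XSM] = -4/9, 2·[YTS] = -10/3
[XSM]:[YTS] = -4/9:-10/3 = 2/15

[XSM]:[YTS] = 2/15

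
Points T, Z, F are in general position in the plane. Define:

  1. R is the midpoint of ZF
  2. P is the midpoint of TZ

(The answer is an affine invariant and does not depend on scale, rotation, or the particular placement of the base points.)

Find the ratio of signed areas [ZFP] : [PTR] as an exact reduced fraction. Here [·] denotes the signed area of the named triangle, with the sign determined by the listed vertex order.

Set T = (0, 0), Z = (1, 0), F = (0, 1); any affine frame gives the same invariant.
1. R is the midpoint of ZF ⇒ R = (1/2, 1/2)
2. P is the midpoint of TZ ⇒ P = (1/2, 0)
2·[ZFP] = 1/2, 2·[PTR] = -1/4
[ZFP]:[PTR] = 1/2:-1/4 = -2

[ZFP]:[PTR] = -2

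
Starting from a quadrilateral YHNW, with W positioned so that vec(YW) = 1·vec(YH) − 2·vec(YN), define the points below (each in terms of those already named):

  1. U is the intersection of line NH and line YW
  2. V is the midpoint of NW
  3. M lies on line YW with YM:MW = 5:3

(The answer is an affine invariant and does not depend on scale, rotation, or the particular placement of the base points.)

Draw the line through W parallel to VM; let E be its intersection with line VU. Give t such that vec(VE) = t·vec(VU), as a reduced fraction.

Assign Y = (0, 0), H = (1, 0), N = (0, 1), W = (1, -2) — the answer is frame-independent, so this choice is without loss of generality.
1. U is the intersection of line NH and line YW ⇒ U = (-1, 2)
2. V is the midpoint of NW ⇒ V = (1/2, -1/2)
3. M lies on line YW with YM:MW = 5:3 ⇒ M = (5/8, -5/4)
through W parallel to VM: direction (1/8, -3/4); meets VU at E = (11/13, -14/13)
E = V + t·(U−V) with t = -3/13

t = -3/13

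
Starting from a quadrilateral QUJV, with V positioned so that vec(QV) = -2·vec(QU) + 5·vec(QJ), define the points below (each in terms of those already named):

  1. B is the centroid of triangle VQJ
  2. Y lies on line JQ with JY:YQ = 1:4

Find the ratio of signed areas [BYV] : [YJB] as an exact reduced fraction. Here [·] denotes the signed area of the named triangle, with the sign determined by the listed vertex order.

Assign Q = (0, 0), U = (1, 0), J = (0, 1), V = (-2, 5) — the answer is frame-independent, so this choice is without loss of generality.
1. B is the centroid of triangle VQJ ⇒ B = (-2/3, 2)
2. Y lies on line JQ with JY:YQ = 1:4 ⇒ Y = (0, 4/5)
2·[BYV] = 2/5, 2·[YJB] = 2/15
[BYV]:[YJB] = 2/5:2/15 = 3

[BYV]:[YJB] = 3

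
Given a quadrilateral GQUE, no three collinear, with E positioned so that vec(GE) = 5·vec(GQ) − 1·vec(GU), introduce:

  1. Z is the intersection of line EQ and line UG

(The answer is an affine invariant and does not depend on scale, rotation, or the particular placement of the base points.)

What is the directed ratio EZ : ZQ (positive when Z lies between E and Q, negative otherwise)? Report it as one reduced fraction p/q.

EZ:ZQ = -5

Set G = (0, 0), Q = (1, 0), U = (0, 1), E = (5, -1); any affine frame gives the same invariant.
1. Z is the intersection of line EQ and line UG ⇒ Z = (0, 1/4)
Z = E + t·(Q−E) with t = 5/4, so EZ:ZQ = t:(1−t) = 5/4:-1/4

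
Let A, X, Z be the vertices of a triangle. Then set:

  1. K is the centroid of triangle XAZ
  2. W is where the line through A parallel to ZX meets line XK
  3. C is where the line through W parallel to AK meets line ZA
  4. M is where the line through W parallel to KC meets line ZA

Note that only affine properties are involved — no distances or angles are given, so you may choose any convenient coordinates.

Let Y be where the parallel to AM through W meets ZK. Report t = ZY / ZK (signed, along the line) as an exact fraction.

t = -3

Set A = (0, 0), X = (1, 0), Z = (0, 1); any affine frame gives the same invariant.
1. K is the centroid of triangle XAZ ⇒ K = (1/3, 1/3)
2. W is where the line through A parallel to ZX meets line XK ⇒ W = (-1, 1)
3. C is where the line through W parallel to AK meets line ZA ⇒ C = (0, 2)
4. M is where the line through W parallel to KC meets line ZA ⇒ M = (0, -4)
through W parallel to AM: direction (0, -4); meets ZK at Y = (-1, 3)
Y = Z + t·(K−Z) with t = -3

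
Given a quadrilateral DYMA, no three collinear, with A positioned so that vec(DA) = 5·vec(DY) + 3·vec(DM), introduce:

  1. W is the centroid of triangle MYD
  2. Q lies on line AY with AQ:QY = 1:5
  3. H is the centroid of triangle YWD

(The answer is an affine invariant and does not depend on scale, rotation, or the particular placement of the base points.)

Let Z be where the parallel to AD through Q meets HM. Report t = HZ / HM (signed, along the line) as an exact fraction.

t = 5/104

Choose coordinates D = (0, 0), Y = (1, 0), M = (0, 1), A = (5, 3).
1. W is the centroid of triangle MYD ⇒ W = (1/3, 1/3)
2. Q lies on line AY with AQ:QY = 1:5 ⇒ Q = (13/3, 5/2)
3. H is the centroid of triangle YWD ⇒ H = (4/9, 1/9)
through Q parallel to AD: direction (-5, -3); meets HM at Z = (11/26, 2/13)
Z = H + t·(M−H) with t = 5/104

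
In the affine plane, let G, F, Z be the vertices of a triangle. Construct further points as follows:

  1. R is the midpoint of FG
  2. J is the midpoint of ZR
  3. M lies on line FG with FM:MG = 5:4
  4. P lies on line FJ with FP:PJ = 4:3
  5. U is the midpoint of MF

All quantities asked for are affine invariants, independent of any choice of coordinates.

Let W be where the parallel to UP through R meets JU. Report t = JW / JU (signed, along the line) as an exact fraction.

Set G = (0, 0), F = (1, 0), Z = (0, 1); any affine frame gives the same invariant.
1. R is the midpoint of FG ⇒ R = (1/2, 0)
2. J is the midpoint of ZR ⇒ J = (1/4, 1/2)
3. M lies on line FG with FM:MG = 5:4 ⇒ M = (4/9, 0)
4. P lies on line FJ with FP:PJ = 4:3 ⇒ P = (4/7, 2/7)
5. U is the midpoint of MF ⇒ U = (13/18, 0)
through R parallel to UP: direction (-19/126, 2/7); meets JU at W = (59/270, 8/15)
W = J + t·(U−J) with t = -1/15

t = -1/15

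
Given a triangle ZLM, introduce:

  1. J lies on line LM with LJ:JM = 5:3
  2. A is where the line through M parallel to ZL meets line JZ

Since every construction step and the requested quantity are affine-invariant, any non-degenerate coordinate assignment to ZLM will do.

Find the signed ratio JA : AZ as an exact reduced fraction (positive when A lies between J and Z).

Choose coordinates Z = (0, 0), L = (1, 0), M = (0, 1).
1. J lies on line LM with LJ:JM = 5:3 ⇒ J = (3/8, 5/8)
2. A is where the line through M parallel to ZL meets line JZ ⇒ A = (3/5, 1)
A = J + t·(Z−J) with t = -3/5, so JA:AZ = t:(1−t) = -3/5:8/5

JA:AZ = -3/8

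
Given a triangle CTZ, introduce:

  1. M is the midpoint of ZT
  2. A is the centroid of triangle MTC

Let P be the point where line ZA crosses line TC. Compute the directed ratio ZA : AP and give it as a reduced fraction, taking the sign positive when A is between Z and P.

ZA:AP = 5

Set C = (0, 0), T = (1, 0), Z = (0, 1); any affine frame gives the same invariant.
1. M is the midpoint of ZT ⇒ M = (1/2, 1/2)
2. A is the centroid of triangle MTC ⇒ A = (1/2, 1/6)
line ZA meets TC at P = (3/5, 0)
A = Z + t·(P−Z) with t = 5/6, so ZA:AP = 5/6:1/6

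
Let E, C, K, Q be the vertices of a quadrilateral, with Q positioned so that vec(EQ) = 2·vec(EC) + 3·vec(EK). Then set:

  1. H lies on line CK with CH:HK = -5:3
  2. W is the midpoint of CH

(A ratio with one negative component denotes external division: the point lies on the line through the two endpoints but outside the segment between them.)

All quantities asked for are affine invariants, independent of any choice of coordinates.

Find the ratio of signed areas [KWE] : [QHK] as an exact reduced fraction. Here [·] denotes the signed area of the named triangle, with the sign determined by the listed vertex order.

[KWE]:[QHK] = 1/24

Work in coordinates with E = (0, 0), C = (1, 0), K = (0, 1), Q = (2, 3).
1. H lies on line CK with CH:HK = -5:3 ⇒ H = (-3/2, 5/2)
2. W is the midpoint of CH ⇒ W = (-1/4, 5/4)
2·[KWE] = 1/4, 2·[QHK] = 6
[KWE]:[QHK] = 1/4:6 = 1/24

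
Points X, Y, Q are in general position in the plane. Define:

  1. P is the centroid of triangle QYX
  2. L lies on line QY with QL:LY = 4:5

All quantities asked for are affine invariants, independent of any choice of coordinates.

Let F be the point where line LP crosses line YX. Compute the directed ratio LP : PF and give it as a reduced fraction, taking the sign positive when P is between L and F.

LP:PF = 2/3

Set X = (0, 0), Y = (1, 0), Q = (0, 1); any affine frame gives the same invariant.
1. P is the centroid of triangle QYX ⇒ P = (1/3, 1/3)
2. L lies on line QY with QL:LY = 4:5 ⇒ L = (4/9, 5/9)
line LP meets YX at F = (1/6, 0)
P = L + t·(F−L) with t = 2/5, so LP:PF = 2/5:3/5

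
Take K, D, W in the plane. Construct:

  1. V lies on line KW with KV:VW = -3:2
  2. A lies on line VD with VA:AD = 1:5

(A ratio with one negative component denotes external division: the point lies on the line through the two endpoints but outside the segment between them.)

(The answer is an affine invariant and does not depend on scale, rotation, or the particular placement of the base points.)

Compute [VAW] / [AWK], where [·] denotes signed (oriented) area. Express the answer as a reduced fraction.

[VAW]:[AWK] = -2

Assign K = (0, 0), D = (1, 0), W = (0, 1) — the answer is frame-independent, so this choice is without loss of generality.
1. V lies on line KW with KV:VW = -3:2 ⇒ V = (0, 3)
2. A lies on line VD with VA:AD = 1:5 ⇒ A = (1/6, 5/2)
2·[VAW] = -1/3, 2·[AWK] = 1/6
[VAW]:[AWK] = -1/3:1/6 = -2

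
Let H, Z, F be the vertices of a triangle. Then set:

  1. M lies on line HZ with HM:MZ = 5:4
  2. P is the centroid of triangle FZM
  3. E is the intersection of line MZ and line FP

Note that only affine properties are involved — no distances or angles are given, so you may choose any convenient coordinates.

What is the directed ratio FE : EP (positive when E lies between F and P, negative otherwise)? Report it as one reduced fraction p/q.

Assign H = (0, 0), Z = (1, 0), F = (0, 1) — the answer is frame-independent, so this choice is without loss of generality.
1. M lies on line HZ with HM:MZ = 5:4 ⇒ M = (5/9, 0)
2. P is the centroid of triangle FZM ⇒ P = (14/27, 1/3)
3. E is the intersection of line MZ and line FP ⇒ E = (7/9, 0)
E = F + t·(P−F) with t = 3/2, so FE:EP = t:(1−t) = 3/2:-1/2

FE:EP = -3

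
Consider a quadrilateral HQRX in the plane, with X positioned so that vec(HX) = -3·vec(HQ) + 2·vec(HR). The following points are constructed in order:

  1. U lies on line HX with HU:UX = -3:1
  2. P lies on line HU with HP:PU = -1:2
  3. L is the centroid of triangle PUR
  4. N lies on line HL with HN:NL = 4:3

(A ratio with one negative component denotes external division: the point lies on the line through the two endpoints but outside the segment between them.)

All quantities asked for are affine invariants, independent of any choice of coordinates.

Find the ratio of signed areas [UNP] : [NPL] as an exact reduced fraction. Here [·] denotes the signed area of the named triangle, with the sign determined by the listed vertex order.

Choose coordinates H = (0, 0), Q = (1, 0), R = (0, 1), X = (-3, 2).
1. U lies on line HX with HU:UX = -3:1 ⇒ U = (-9/2, 3)
2. P lies on line HU with HP:PU = -1:2 ⇒ P = (9/2, -3)
3. L is the centroid of triangle PUR ⇒ L = (0, 1/3)
4. N lies on line HL with HN:NL = 4:3 ⇒ N = (0, 4/21)
2·[UNP] = -12/7, 2·[NPL] = 9/14
[UNP]:[NPL] = -12/7:9/14 = -8/3

[UNP]:[NPL] = -8/3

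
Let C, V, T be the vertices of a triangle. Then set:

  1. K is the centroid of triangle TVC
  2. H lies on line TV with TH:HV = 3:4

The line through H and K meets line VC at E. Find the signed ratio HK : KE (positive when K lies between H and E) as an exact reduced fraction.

Set C = (0, 0), V = (1, 0), T = (0, 1); any affine frame gives the same invariant.
1. K is the centroid of triangle TVC ⇒ K = (1/3, 1/3)
2. H lies on line TV with TH:HV = 3:4 ⇒ H = (3/7, 4/7)
line HK meets VC at E = (1/5, 0)
K = H + t·(E−H) with t = 5/12, so HK:KE = 5/12:7/12

HK:KE = 5/7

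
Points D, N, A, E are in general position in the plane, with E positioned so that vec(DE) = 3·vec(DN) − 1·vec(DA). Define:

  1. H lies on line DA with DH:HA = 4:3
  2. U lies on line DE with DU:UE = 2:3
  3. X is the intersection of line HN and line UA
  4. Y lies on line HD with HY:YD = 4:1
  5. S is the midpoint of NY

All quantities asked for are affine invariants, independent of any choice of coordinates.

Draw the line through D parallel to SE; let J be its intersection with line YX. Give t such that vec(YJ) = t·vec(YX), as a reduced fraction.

t = -125/383

Choose coordinates D = (0, 0), N = (1, 0), A = (0, 1), E = (3, -1).
1. H lies on line DA with DH:HA = 4:3 ⇒ H = (0, 4/7)
2. U lies on line DE with DU:UE = 2:3 ⇒ U = (6/5, -2/5)
3. X is the intersection of line HN and line UA ⇒ X = (18/25, 4/25)
4. Y lies on line HD with HY:YD = 4:1 ⇒ Y = (0, 4/35)
5. S is the midpoint of NY ⇒ S = (1/2, 2/35)
through D parallel to SE: direction (5/2, -37/35); meets YX at J = (-90/383, 1332/13405)
J = Y + t·(X−Y) with t = -125/383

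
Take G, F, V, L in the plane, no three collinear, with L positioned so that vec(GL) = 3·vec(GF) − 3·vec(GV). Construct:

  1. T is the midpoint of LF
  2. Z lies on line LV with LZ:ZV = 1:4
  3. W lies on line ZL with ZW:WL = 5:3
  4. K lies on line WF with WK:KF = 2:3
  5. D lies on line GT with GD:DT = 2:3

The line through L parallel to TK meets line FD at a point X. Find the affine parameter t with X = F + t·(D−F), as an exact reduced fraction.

t = -5/7

Work in coordinates with G = (0, 0), F = (1, 0), V = (0, 1), L = (3, -3).
1. T is the midpoint of LF ⇒ T = (2, -3/2)
2. Z lies on line LV with LZ:ZV = 1:4 ⇒ Z = (12/5, -11/5)
3. W lies on line ZL with ZW:WL = 5:3 ⇒ W = (111/40, -27/10)
4. K lies on line WF with WK:KF = 2:3 ⇒ K = (413/200, -81/50)
5. D lies on line GT with GD:DT = 2:3 ⇒ D = (4/5, -3/5)
through L parallel to TK: direction (13/200, -3/25); meets FD at X = (8/7, 3/7)
X = F + t·(D−F) with t = -5/7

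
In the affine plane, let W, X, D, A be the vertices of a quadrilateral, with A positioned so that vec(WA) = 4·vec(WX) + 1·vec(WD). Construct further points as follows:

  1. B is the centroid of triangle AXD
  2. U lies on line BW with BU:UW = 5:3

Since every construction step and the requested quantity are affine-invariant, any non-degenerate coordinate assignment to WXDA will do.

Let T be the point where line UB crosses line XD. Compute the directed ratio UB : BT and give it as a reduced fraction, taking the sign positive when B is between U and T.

Set W = (0, 0), X = (1, 0), D = (0, 1), A = (4, 1); any affine frame gives the same invariant.
1. B is the centroid of triangle AXD ⇒ B = (5/3, 2/3)
2. U lies on line BW with BU:UW = 5:3 ⇒ U = (5/8, 1/4)
line UB meets XD at T = (5/7, 2/7)
B = U + t·(T−U) with t = 35/3, so UB:BT = 35/3:-32/3

UB:BT = -35/32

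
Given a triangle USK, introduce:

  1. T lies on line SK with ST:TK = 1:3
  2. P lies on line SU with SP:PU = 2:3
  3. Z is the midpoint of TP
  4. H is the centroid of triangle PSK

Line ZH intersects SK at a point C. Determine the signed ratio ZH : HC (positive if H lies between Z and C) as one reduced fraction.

Work in coordinates with U = (0, 0), S = (1, 0), K = (0, 1).
1. T lies on line SK with ST:TK = 1:3 ⇒ T = (3/4, 1/4)
2. P lies on line SU with SP:PU = 2:3 ⇒ P = (3/5, 0)
3. Z is the midpoint of TP ⇒ Z = (27/40, 1/8)
4. H is the centroid of triangle PSK ⇒ H = (8/15, 1/3)
line ZH meets SK at C = (1/4, 3/4)
H = Z + t·(C−Z) with t = 1/3, so ZH:HC = 1/3:2/3

ZH:HC = 1/2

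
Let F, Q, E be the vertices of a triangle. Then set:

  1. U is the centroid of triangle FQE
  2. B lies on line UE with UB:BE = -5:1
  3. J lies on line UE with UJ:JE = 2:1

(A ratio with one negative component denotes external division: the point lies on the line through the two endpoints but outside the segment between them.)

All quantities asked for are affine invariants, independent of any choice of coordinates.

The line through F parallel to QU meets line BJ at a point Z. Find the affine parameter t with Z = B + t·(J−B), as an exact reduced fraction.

t = 27/7

Assign F = (0, 0), Q = (1, 0), E = (0, 1) — the answer is frame-independent, so this choice is without loss of generality.
1. U is the centroid of triangle FQE ⇒ U = (1/3, 1/3)
2. B lies on line UE with UB:BE = -5:1 ⇒ B = (-1/12, 7/6)
3. J lies on line UE with UJ:JE = 2:1 ⇒ J = (1/9, 7/9)
through F parallel to QU: direction (-2/3, 1/3); meets BJ at Z = (2/3, -1/3)
Z = B + t·(J−B) with t = 27/7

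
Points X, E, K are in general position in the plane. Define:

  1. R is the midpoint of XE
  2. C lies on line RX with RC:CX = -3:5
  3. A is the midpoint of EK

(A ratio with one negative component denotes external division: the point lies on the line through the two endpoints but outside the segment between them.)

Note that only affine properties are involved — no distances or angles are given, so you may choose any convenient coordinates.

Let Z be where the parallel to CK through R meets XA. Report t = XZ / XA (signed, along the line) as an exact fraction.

t = 4/9

Choose coordinates X = (0, 0), E = (1, 0), K = (0, 1).
1. R is the midpoint of XE ⇒ R = (1/2, 0)
2. C lies on line RX with RC:CX = -3:5 ⇒ C = (5/4, 0)
3. A is the midpoint of EK ⇒ A = (1/2, 1/2)
through R parallel to CK: direction (-5/4, 1); meets XA at Z = (2/9, 2/9)
Z = X + t·(A−X) with t = 4/9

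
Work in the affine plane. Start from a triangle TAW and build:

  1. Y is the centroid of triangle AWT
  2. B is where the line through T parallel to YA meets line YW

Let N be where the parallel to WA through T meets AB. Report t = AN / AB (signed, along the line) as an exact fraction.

Assign T = (0, 0), A = (1, 0), W = (0, 1) — the answer is frame-independent, so this choice is without loss of generality.
1. Y is the centroid of triangle AWT ⇒ Y = (1/3, 1/3)
2. B is where the line through T parallel to YA meets line YW ⇒ B = (2/3, -1/3)
through T parallel to WA: direction (1, -1); meets AB at N = (1/2, -1/2)
N = A + t·(B−A) with t = 3/2

t = 3/2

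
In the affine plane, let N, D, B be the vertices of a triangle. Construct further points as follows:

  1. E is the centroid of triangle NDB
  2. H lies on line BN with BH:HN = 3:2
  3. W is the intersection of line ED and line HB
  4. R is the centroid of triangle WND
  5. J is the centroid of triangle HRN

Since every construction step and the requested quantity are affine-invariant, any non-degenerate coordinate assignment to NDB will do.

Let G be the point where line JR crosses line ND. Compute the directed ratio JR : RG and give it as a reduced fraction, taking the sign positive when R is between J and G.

Set N = (0, 0), D = (1, 0), B = (0, 1); any affine frame gives the same invariant.
1. E is the centroid of triangle NDB ⇒ E = (1/3, 1/3)
2. H lies on line BN with BH:HN = 3:2 ⇒ H = (0, 2/5)
3. W is the intersection of line ED and line HB ⇒ W = (0, 1/2)
4. R is the centroid of triangle WND ⇒ R = (1/3, 1/6)
5. J is the centroid of triangle HRN ⇒ J = (1/9, 17/90)
line JR meets ND at G = (2, 0)
R = J + t·(G−J) with t = 2/17, so JR:RG = 2/17:15/17

JR:RG = 2/15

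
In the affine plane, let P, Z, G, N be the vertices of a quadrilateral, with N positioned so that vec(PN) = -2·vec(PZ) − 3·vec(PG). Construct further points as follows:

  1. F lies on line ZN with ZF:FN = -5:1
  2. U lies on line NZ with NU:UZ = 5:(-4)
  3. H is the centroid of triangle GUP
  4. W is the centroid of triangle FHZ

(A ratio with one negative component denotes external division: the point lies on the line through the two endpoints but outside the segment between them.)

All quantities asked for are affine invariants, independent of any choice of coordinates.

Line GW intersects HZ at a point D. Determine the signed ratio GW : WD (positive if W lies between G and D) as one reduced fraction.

GW:WD = 77/15

Assign P = (0, 0), Z = (1, 0), G = (0, 1), N = (-2, -3) — the answer is frame-independent, so this choice is without loss of generality.
1. F lies on line ZN with ZF:FN = -5:1 ⇒ F = (-11/4, -15/4)
2. U lies on line NZ with NU:UZ = 5:(-4) ⇒ U = (13, 12)
3. H is the centroid of triangle GUP ⇒ H = (13/3, 13/3)
4. W is the centroid of triangle FHZ ⇒ W = (31/36, 7/36)
line GW meets HZ at D = (713/693, 26/693)
W = G + t·(D−G) with t = 77/92, so GW:WD = 77/92:15/92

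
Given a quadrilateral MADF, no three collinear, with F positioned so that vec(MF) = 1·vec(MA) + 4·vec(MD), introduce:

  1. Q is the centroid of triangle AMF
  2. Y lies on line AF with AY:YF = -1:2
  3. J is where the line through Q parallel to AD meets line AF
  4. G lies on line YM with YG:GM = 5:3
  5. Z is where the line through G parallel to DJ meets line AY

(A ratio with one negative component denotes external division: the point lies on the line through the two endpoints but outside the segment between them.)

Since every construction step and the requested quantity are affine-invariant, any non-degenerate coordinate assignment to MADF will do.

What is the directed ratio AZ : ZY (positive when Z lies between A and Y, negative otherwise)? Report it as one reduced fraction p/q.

AZ:ZY = 3/5

Set M = (0, 0), A = (1, 0), D = (0, 1), F = (1, 4); any affine frame gives the same invariant.
1. Q is the centroid of triangle AMF ⇒ Q = (2/3, 4/3)
2. Y lies on line AF with AY:YF = -1:2 ⇒ Y = (1, -4)
3. J is where the line through Q parallel to AD meets line AF ⇒ J = (1, 1)
4. G lies on line YM with YG:GM = 5:3 ⇒ G = (3/8, -3/2)
5. Z is where the line through G parallel to DJ meets line AY ⇒ Z = (1, -3/2)
Z = A + t·(Y−A) with t = 3/8, so AZ:ZY = t:(1−t) = 3/8:5/8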